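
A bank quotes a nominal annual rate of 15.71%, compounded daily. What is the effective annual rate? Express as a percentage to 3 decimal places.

17.007%

EAR = (1 + 15.71%/365)^365 − 1 = (1 + 0.000430411)^365 − 1.
(1 + 0.000430411)^365 ≈ 1.170073, so EAR ≈ 17.00731%.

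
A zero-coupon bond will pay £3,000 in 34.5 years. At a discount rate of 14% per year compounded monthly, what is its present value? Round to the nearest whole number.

£25

Periodic rate = 14%/12 = 0.0116667; 414 periods.
P = 3,000/(1 + 0.14/12)^414 ≈ 3,000/121.7588244 ≈ 24.6389.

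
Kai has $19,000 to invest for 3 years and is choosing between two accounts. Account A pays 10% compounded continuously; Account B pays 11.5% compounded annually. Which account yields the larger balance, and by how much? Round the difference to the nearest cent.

A: e^(0.1·3) = e^0.3 ≈ 1.3498588076, so 19,000 × 1.3498588076 ≈ 25,647.3173.
B: (1 + 0.115)^3 ≈ 1.386195875, so 19,000 × 1.386195875 ≈ 26,337.7216.
Difference ≈ 690.4043 in favor of B.

Account B, by $690.40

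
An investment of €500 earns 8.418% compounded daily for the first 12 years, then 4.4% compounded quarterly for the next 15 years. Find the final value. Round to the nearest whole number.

After 12 years at 8.418%: 500 × 2.745720537 ≈ 1,372.8603.
Then 15 years at 4.4%: 1,372.8603 × 1.927832669 ≈ 2,646.6449.

€2,647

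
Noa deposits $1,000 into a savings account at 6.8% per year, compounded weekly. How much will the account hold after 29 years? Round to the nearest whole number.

$7,176

Growth factor = (1 + 0.068/52)^1508 ≈ 7.175781951.
A ≈ 1,000 × 7.175781951 ≈ 7,175.7820.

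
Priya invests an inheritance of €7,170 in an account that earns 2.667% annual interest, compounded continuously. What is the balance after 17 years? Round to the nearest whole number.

A = P·e^(rt) = 7,170·e^(0.02667·17) = 7,170·e^0.45339.
e^0.45339 ≈ 1.5736377856, so A ≈ 11,282.9829.

€11,283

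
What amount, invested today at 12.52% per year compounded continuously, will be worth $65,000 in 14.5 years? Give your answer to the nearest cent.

$10,580.23

P = A·e^(−rt) = 65,000·e^(−1.8154).
e^(−1.8154) ≈ 0.16277278625, so P ≈ 10,580.2311.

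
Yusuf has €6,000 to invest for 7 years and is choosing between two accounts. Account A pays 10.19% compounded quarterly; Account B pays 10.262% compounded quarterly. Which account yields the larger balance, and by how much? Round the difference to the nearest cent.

A: (1 + 0.025475)^28 ≈ 2.0225634806, so 6,000 × 2.0225634806 ≈ 12,135.3809.
B: (1 + 0.025655)^28 ≈ 2.0325275579, so 6,000 × 2.0325275579 ≈ 12,195.1653.
Difference ≈ 59.7845 in favor of B.

Account B, by €59.78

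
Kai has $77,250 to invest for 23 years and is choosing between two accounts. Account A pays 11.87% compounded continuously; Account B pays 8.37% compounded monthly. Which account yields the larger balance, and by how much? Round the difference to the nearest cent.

Account A, by $658,498.24

Account A growth factor: e^(0.1187·23) = e^2.7301 ≈ 15.33442038528; balance ≈ 1,184,583.9748.
Account B growth factor: (1 + 0.006975)^276 ≈ 6.8101712756; balance ≈ 526,085.7310.
Account A is larger by 658,498.2437.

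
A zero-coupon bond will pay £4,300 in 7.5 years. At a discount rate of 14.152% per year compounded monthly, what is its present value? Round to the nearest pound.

Growth factor = (1 + 0.14152/12)^90 ≈ 2.872521037.
P = 4,300/2.872521037 ≈ 1,496.9429.

£1,497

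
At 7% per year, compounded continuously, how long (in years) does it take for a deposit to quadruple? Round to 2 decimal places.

19.80 years

e^(0.07t) = 4, so 0.07t = ln 4 ≈ 1.3863.
t ≈ 1.3863/0.07 ≈ 19.8042.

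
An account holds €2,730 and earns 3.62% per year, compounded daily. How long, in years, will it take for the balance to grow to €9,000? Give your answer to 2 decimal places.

We need (1 + 0.0000991781)^(365t) = 3.2967, so 365t = ln 3.2967 / ln 1.000099 ≈ 12028.6872.
t ≈ 12028.6872/365 = 32.9553 years.

32.96 years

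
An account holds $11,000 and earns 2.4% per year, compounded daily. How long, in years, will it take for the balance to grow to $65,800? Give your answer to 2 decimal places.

(1 + 0.0000657534)^(365t) = 65,800/11,000 = 5.9818.
365t·ln(1 + 0.0000657534) = ln(5.9818); 365t = 1.7887/6.57513e-05 ≈ 27204.4138.
t ≈ 74.5326 years.

74.53 years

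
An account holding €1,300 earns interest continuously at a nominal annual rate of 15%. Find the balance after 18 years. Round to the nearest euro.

A = P·e^(rt) = 1,300·e^(0.15·18) = 1,300·e^2.7.
e^2.7 ≈ 14.879731725, so A ≈ 19,343.6512.

€19,344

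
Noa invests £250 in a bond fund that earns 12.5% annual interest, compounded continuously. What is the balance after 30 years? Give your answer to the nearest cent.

£10,630.27

A = P·e^(rt) = 250·e^(0.125·30) = 250·e^3.75.
e^3.75 ≈ 42.521082, so A ≈ 10,630.2705.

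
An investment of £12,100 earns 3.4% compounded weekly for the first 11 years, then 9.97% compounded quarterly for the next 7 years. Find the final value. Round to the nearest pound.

£35,038

After 11 years at 3.4%: 12,100 × 1.4533595159 ≈ 17,585.6501.
Then 7 years at 9.97%: 17,585.6501 × 1.9924086767 ≈ 35,037.8019.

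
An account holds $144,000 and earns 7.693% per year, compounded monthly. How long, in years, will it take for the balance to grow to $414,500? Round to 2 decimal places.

13.79 years

We need (1 + 0.00641083)^(12t) = 2.8785, so 12t = ln 2.8785 / ln 1.006411 ≈ 165.4457.
t ≈ 165.4457/12 = 13.7871 years.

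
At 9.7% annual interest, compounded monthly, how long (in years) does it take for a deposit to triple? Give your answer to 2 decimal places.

11.37 years

(1 + 0.00808333)^(12t) = 3.
12t = ln 3 / ln(1 + 0.00808333) ≈ 1.0986/0.00805084 ≈ 136.4594.
t ≈ 11.3716.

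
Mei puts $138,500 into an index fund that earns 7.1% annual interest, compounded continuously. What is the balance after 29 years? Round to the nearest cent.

A = P·e^(rt) = 138,500·e^(0.071·29) = 138,500·e^2.059.
e^2.059 ≈ 7.838127762186, so A ≈ 1,085,580.6951.

$1,085,580.70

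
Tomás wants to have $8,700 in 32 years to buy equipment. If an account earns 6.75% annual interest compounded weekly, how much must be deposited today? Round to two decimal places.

Growth factor = (1 + 0.0675/52)^1664 ≈ 8.659000402.
P = 8,700/8.659000402 ≈ 1,004.7349.

$1,004.73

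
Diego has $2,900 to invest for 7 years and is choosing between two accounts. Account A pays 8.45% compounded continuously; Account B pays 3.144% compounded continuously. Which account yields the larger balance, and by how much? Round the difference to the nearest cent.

Account A, by $1,625.51

Account A growth factor: e^(0.0845·7) = e^0.5915 ≈ 1.806696429; balance ≈ 5,239.4196.
Account B growth factor: e^(0.03144·7) = e^0.22008 ≈ 1.246176421; balance ≈ 3,613.9116.
Account A is larger by 1,625.5080.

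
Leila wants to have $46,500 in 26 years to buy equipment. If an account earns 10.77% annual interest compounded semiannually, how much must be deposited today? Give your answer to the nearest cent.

$3,040.57

Growth factor = (1 + 0.05385)^52 ≈ 15.2931727.
P = 46,500/15.2931727 ≈ 3,040.5725.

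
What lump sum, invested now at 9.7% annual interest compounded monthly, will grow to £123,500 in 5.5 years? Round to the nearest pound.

£72,594

Periodic rate = 9.7%/12 = 0.00808333; 66 periods.
P = 123,500/(1 + 0.097/12)^66 ≈ 123,500/1.70123646752 ≈ 72,594.2586.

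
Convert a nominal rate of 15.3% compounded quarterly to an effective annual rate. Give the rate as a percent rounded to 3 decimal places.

16.200%

EAR = (1 + 15.3%/4)^4 − 1 = (1 + 0.03825)^4 − 1.
(1 + 0.03825)^4 ≈ 1.162004, so EAR ≈ 16.20044%.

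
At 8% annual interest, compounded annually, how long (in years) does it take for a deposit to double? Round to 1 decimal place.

9.0 years

(1 + 0.08)^t = 2.
t = ln 2 / ln(1 + 0.08) ≈ 0.69315/0.076961 ≈ 9.0065.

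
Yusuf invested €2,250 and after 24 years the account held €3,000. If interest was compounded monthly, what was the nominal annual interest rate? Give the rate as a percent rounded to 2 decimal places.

1.20%

The 288-period growth factor is 3,000/2,250 = 1.33333.
r/12 = 1.33333^(1/288) − 1 ≈ 0.000999395, so r ≈ 12·0.000999395 = 1.19927%.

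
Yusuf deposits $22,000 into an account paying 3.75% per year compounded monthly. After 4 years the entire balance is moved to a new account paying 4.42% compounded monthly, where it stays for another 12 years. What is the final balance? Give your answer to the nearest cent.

$43,390.22

Phase 1: 22,000·(1 + 0.003125)^48 ≈ 25,554.3758.
Phase 2: 25,554.3758·(1 + 0.0442/12)^144 ≈ 43,390.2229.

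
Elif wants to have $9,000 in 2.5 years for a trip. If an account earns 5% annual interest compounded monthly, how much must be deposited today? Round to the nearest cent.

Periodic rate = 5%/12 = 0.00416667; 30 periods.
P = 9,000/(1 + 0.05/12)^30 ≈ 9,000/1.132854218 ≈ 7,944.5350.

$7,944.54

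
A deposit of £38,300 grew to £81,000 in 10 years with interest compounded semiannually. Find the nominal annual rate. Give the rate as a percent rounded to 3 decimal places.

7.632%

(1 + r/2)^20 = 81,000/38,300 = 2.11488.
1 + r/2 = 2.11488^(1/20) ≈ 1.03816, so r/2 ≈ 0.03816.
r ≈ 2·0.03816 = 7.63201%.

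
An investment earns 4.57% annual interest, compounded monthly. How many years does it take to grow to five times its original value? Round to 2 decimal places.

35.28 years

(1 + 0.00380833)^(12t) = 5.
12t = ln 5 / ln(1 + 0.00380833) ≈ 1.6094/0.0038011 ≈ 423.4137.
t ≈ 35.2845.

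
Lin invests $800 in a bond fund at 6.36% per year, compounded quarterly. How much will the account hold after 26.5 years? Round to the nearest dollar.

Periodic rate = 6.36%/4 = 0.0159; periods = 4·26.5 = 106.
A = 800·(1 + 0.0159)^106 ≈ 800·5.323555601 ≈ 4,258.8445.

$4,259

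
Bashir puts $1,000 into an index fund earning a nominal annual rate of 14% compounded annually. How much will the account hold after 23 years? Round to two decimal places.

Growth factor = (1 + 0.14)^23 ≈ 20.361584959.
A ≈ 1,000 × 20.361584959 ≈ 20,361.5850.

$20,361.58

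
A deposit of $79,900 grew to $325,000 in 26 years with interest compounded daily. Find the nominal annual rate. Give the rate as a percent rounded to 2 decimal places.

5.40%

The 9490-period growth factor is 325,000/79,900 = 4.06758.
r/365 = 4.06758^(1/9490) − 1 ≈ 0.000147856, so r ≈ 365·0.000147856 = 5.39674%.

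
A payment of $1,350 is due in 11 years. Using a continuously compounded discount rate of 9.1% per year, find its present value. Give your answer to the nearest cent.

$496.14

P = A·e^(−rt) = 1,350·e^(−1.001).
e^(−1.001) ≈ 0.3675117456, so P ≈ 496.1409.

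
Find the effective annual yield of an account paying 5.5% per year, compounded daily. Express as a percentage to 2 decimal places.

5.65%

EAR = (1 + 5.5%/365)^365 − 1 = (1 + 0.000150685)^365 − 1.
(1 + 0.000150685)^365 ≈ 1.056536, so EAR ≈ 5.65362%.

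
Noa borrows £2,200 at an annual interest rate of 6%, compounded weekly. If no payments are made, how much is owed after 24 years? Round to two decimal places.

Periodic rate = 6%/52 = 0.00115385; periods = 52·24 = 1248.
A = 2,200·(1 + 0.06/52)^1248 ≈ 2,200·4.217193542 ≈ 9,277.8258.

£9,277.83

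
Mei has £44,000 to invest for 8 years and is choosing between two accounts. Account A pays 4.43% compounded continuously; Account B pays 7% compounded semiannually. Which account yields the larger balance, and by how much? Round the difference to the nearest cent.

A: e^(0.0443·8) = e^0.3544 ≈ 1.4253252026, so 44,000 × 1.4253252026 ≈ 62,714.3089.
B: (1 + 0.035)^16 ≈ 1.7339860398, so 44,000 × 1.7339860398 ≈ 76,295.3858.
Difference ≈ 13,581.0768 in favor of B.

Account B, by £13,581.08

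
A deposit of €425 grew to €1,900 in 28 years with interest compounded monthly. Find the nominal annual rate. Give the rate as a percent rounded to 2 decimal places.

(1 + r/12)^336 = 1,900/425 = 4.47059.
1 + r/12 = 4.47059^(1/336) ≈ 1.004467, so r/12 ≈ 0.00446685.
r ≈ 12·0.00446685 = 5.36022%.

5.36%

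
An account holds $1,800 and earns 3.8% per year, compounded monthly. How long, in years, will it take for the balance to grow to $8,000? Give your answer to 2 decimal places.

39.32 years

(1 + 0.00316667)^(12t) = 8,000/1,800 = 4.4444.
12t·ln(1 + 0.00316667) = ln(4.4444); 12t = 1.4917/0.00316166 ≈ 471.7943.
t ≈ 39.3162 years.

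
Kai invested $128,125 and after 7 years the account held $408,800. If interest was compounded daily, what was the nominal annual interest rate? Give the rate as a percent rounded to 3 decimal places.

(1 + r/365)^2555 = 408,800/128,125 = 3.19063.
1 + r/365 = 3.19063^(1/2555) ≈ 1.000454, so r/365 ≈ 0.000454201.
r ≈ 365·0.000454201 = 16.57833%.

16.578%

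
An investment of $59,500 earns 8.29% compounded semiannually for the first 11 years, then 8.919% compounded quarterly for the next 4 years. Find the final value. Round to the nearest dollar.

After 11 years at 8.29%: 59,500 × 2.44368562935 ≈ 145,399.2949.
Then 4 years at 8.919%: 145,399.2949 × 1.4231044604 ≈ 206,918.3852.

$206,918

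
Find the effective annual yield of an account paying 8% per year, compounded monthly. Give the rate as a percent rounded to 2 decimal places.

8.30%

One year is 12 periods at 0.00666667 each: (1 + 0.00666667)^12 ≈ 1.083.
EAR = 1.083 − 1 ≈ 8.29995%.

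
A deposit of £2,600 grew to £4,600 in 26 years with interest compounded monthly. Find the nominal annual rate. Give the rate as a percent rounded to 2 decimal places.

2.20%

The 312-period growth factor is 4,600/2,600 = 1.76923.
r/12 = 1.76923^(1/312) − 1 ≈ 0.00183034, so r ≈ 12·0.00183034 = 2.19641%.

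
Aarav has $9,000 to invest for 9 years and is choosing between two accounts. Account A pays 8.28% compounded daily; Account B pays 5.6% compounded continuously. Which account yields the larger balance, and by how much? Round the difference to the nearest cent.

A: (1 + 0.0828/365)^3285 ≈ 2.1066847193, so 9,000 × 2.1066847193 ≈ 18,960.1625.
B: e^(0.056·9) = e^0.504 ≈ 1.6553293632, so 9,000 × 1.6553293632 ≈ 14,897.9643.
Difference ≈ 4,062.1982 in favor of A.

Account A, by $4,062.20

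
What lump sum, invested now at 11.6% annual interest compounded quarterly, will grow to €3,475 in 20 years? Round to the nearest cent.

€352.96

Periodic rate = 11.6%/4 = 0.029; 80 periods.
P = 3,475/(1 + 0.029)^80 ≈ 3,475/9.845323276 ≈ 352.9595.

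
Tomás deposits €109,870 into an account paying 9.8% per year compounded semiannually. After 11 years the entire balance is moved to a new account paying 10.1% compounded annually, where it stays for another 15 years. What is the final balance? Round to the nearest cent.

After 11 years at 9.8%: 109,870 × 2.864578580744 ≈ 314,731.2487.
Then 15 years at 10.1%: 314,731.2487 × 4.234574564818 ≈ 1,332,752.9404.

€1,332,752.94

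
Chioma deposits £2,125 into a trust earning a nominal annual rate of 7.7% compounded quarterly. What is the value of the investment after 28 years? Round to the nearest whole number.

£17,980

Periodic rate = 7.7%/4 = 0.01925; periods = 4·28 = 112.
A = 2,125·(1 + 0.01925)^112 ≈ 2,125·8.4613693678 ≈ 17,980.4099.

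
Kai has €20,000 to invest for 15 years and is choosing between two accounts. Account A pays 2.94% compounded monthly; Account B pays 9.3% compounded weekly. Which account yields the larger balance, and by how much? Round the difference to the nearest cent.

Account A growth factor: (1 + 0.00245)^180 ≈ 1.5534226468; balance ≈ 31,068.4529.
Account B growth factor: (1 + 0.093/52)^780 ≈ 4.0299502599; balance ≈ 80,599.0052.
Account B is larger by 49,530.5523.

Account B, by €49,530.55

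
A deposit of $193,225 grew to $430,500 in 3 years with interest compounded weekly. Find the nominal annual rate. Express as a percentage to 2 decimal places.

The 156-period growth factor is 430,500/193,225 = 2.22797.
r/52 = 2.22797^(1/156) − 1 ≈ 0.00514841, so r ≈ 52·0.00514841 = 26.77175%.

26.77%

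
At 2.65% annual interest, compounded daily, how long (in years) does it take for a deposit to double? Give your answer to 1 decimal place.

(1 + 0.0000726027)^(365t) = 2.
365t = ln 2 / ln(1 + 0.0000726027) ≈ 0.69315/7.26001e-05 ≈ 9547.4681.
t ≈ 26.1574.

26.2 years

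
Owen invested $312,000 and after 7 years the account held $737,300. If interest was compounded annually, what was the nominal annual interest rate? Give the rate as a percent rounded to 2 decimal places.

The 7-period growth factor is 737,300/312,000 = 2.36314.
r = 2.36314^(1/7) − 1 ≈ 0.130722, i.e. 13.07215%.

13.07%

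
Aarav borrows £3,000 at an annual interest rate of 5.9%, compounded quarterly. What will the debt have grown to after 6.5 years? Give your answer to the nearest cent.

£4,389.92

Periodic rate = 5.9%/4 = 0.01475; periods = 4·6.5 = 26.
A = 3,000·(1 + 0.01475)^26 ≈ 3,000·1.463307369 ≈ 4,389.9221.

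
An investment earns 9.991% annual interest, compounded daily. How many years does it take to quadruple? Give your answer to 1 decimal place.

13.9 years

(1 + 0.000273726)^(365t) = 4.
365t = ln 4 / ln(1 + 0.000273726) ≈ 1.3863/0.000273689 ≈ 5065.2256.
t ≈ 13.8773.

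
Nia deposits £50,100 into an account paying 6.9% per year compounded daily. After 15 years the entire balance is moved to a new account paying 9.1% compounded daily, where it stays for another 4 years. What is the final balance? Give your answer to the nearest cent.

£202,933.40

Phase 1: 50,100·(1 + 0.069/365)^5475 ≈ 141,023.0274.
Phase 2: 141,023.0274·(1 + 0.091/365)^1460 ≈ 202,933.3954.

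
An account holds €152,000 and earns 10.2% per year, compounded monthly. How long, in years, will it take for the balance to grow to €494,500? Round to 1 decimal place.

(1 + 0.0085)^(12t) = 494,500/152,000 = 3.2533.
12t·ln(1 + 0.0085) = ln(3.2533); 12t = 1.1797/0.00846408 ≈ 139.3733.
t ≈ 11.6144 years.

11.6 years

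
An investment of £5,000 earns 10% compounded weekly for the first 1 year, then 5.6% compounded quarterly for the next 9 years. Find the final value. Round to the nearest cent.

After 1 years at 10%: 5,000 × 1.105064793 ≈ 5,525.3240.
Then 9 years at 5.6%: 5,525.3240 × 1.649553402 ≈ 9,114.3169.

£9,114.32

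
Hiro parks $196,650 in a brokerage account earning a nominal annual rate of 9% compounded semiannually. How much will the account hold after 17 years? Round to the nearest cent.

Growth factor = (1 + 0.045)^34 ≈ 4.46636154069.
A ≈ 196,650 × 4.46636154069 ≈ 878,309.9970.

$878,310.00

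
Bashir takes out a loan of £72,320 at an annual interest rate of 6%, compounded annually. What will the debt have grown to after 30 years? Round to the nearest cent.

£415,369.28

Annual rate = 6% = 0.06; years = 30.
A = 72,320·(1 + 0.06)^30 ≈ 72,320·5.74349117291 ≈ 415,369.2816.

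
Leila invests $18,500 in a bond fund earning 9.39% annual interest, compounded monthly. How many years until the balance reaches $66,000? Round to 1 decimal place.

We need (1 + 0.007825)^(12t) = 3.5676, so 12t = ln 3.5676 / ln 1.007825 ≈ 163.1762.
t ≈ 163.1762/12 = 13.5980 years.

13.6 years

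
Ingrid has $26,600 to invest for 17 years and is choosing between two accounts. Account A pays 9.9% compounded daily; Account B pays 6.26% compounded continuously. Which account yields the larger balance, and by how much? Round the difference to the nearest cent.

A: (1 + 0.099/365)^6205 ≈ 5.38044884319, so 26,600 × 5.38044884319 ≈ 143,119.9392.
B: e^(0.0626·17) = e^1.0642 ≈ 2.8985192409, so 26,600 × 2.8985192409 ≈ 77,100.6118.
Difference ≈ 66,019.3274 in favor of A.

Account A, by $66,019.33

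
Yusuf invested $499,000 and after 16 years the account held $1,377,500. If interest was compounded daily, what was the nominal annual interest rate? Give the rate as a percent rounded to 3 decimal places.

6.347%

The 5840-period growth factor is 1,377,500/499,000 = 2.76052.
r/365 = 2.76052^(1/5840) − 1 ≈ 0.000173888, so r ≈ 365·0.000173888 = 6.34692%.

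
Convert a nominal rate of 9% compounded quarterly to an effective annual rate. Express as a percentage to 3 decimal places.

9.308%

EAR = (1 + 9%/4)^4 − 1 = (1 + 0.0225)^4 − 1.
(1 + 0.0225)^4 ≈ 1.093083, so EAR ≈ 9.30833%.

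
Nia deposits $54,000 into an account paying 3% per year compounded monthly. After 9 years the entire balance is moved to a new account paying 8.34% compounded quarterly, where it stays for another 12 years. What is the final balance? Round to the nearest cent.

After 9 years at 3%: 54,000 × 1.30952314756 ≈ 70,714.2500.
Then 12 years at 8.34%: 70,714.2500 × 2.6926058786 ≈ 190,405.6052.

$190,405.61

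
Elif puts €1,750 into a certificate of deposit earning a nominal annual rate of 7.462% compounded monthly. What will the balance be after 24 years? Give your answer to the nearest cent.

Growth factor = (1 + 0.07462/12)^288 ≈ 5.961575737.
A ≈ 1,750 × 5.961575737 ≈ 10,432.7575.

€10,432.76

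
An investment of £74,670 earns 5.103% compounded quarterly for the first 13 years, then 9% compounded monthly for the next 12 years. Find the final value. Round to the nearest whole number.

Phase 1: 74,670·(1 + 0.0127575)^52 ≈ 144,354.5541.
Phase 2: 144,354.5541·(1 + 0.0075)^144 ≈ 423,368.3448.

£423,368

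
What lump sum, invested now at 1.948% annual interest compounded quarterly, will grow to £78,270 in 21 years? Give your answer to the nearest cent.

£52,043.36

Growth factor = (1 + 0.00487)^84 ≈ 1.5039381672.
P = 78,270/1.5039381672 ≈ 52,043.3630.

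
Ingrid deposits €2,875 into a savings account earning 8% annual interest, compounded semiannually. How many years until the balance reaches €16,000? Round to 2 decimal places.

21.88 years

(1 + 0.04)^(2t) = 16,000/2,875 = 5.5652.
2t·ln(1 + 0.04) = ln(5.5652); 2t = 1.7165/0.0392207 ≈ 43.7661.
t ≈ 21.8830 years.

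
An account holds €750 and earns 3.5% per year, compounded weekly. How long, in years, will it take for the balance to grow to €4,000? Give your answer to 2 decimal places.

(1 + 0.000673077)^(52t) = 4,000/750 = 5.3333.
52t·ln(1 + 0.000673077) = ln(5.3333); 52t = 1.674/0.000672851 ≈ 2487.8876.
t ≈ 47.8440 years.

47.84 years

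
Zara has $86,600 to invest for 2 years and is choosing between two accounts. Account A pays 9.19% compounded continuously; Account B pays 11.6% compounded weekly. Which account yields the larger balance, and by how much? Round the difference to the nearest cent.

Account B, by $5,111.00

A: e^(0.0919·2) = e^0.1838 ≈ 1.20177544397, so 86,600 × 1.20177544397 ≈ 104,073.7534.
B: (1 + 0.116/52)^104 ≈ 1.26079391645, so 86,600 × 1.26079391645 ≈ 109,184.7532.
Difference ≈ 5,110.9997 in favor of B.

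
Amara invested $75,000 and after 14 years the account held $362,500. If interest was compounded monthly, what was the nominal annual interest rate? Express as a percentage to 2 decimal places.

11.31%

(1 + r/12)^168 = 362,500/75,000 = 4.83333.
1 + r/12 = 4.83333^(1/168) ≈ 1.009422, so r/12 ≈ 0.00942231.
r ≈ 12·0.00942231 = 11.30677%.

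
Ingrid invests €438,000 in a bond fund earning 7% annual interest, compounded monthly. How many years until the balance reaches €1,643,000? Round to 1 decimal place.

18.9 years

We need (1 + 0.00583333)^(12t) = 3.7511, so 12t = ln 3.7511 / ln 1.005833 ≈ 227.2993.
t ≈ 227.2993/12 = 18.9416 years.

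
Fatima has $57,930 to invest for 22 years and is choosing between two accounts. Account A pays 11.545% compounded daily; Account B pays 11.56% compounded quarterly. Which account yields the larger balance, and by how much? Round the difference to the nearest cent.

Account A, by $23,373.46

Account A growth factor: (1 + 0.11545/365)^8030 ≈ 12.6733124143; balance ≈ 734,164.9882.
Account B growth factor: (1 + 0.0289)^88 ≈ 12.2698348033; balance ≈ 710,791.5302.
Account A is larger by 23,373.4580.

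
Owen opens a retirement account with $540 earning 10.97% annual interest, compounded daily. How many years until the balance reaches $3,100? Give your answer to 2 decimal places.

15.93 years

We need (1 + 0.000300548)^(365t) = 5.7407, so 365t = ln 5.7407 / ln 1.000301 ≈ 5815.5475.
t ≈ 5815.5475/365 = 15.9330 years.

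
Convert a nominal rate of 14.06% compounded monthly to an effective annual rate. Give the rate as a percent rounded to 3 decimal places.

One year is 12 periods at 0.0117167 each: (1 + 0.0117167)^12 ≈ 1.150024.
EAR = 1.150024 − 1 ≈ 15.00239%.

15.002%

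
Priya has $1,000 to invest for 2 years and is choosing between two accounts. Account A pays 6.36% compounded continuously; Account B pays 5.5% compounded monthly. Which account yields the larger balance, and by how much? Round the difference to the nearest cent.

Account A, by $19.65

A: e^(0.0636·2) = e^0.1272 ≈ 1.135644124, so 1,000 × 1.135644124 ≈ 1,135.6441.
B: (1 + 0.055/12)^24 ≈ 1.115997567, so 1,000 × 1.115997567 ≈ 1,115.9976.
Difference ≈ 19.6466 in favor of A.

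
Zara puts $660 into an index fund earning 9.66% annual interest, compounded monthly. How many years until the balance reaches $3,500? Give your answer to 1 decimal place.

We need (1 + 0.00805)^(12t) = 5.303, so 12t = ln 5.303 / ln 1.00805 ≈ 208.0726.
t ≈ 208.0726/12 = 17.3394 years.

17.3 years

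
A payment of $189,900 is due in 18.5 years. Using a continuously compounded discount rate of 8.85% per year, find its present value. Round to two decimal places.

P = A·e^(−rt) = 189,900·e^(−1.63725).
e^(−1.63725) ≈ 0.194514221567, so P ≈ 36,938.2507.

$36,938.25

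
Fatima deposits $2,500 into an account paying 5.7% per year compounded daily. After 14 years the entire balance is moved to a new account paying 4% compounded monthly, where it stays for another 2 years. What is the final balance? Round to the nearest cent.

After 14 years at 5.7%: 2,500 × 2.220955918 ≈ 5,552.3898.
Then 2 years at 4%: 5,552.3898 × 1.083142959 ≈ 6,014.0319.

$6,014.03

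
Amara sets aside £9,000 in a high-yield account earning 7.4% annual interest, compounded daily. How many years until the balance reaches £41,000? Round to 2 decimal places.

We need (1 + 0.00020274)^(365t) = 4.5556, so 365t = ln 4.5556 / ln 1.000203 ≈ 7480.0397.
t ≈ 7480.0397/365 = 20.4933 years.

20.49 years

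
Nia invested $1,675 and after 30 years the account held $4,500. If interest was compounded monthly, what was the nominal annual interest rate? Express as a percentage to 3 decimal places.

3.299%

The 360-period growth factor is 4,500/1,675 = 2.68657.
r/12 = 2.68657^(1/360) − 1 ≈ 0.00274895, so r ≈ 12·0.00274895 = 3.29874%.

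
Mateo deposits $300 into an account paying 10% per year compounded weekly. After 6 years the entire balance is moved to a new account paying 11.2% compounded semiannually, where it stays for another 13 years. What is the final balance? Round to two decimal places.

Phase 1: 300·(1 + 0.1/52)^312 ≈ 546.3208.
Phase 2: 546.3208·(1 + 0.056)^26 ≈ 2,252.7323.

$2,252.73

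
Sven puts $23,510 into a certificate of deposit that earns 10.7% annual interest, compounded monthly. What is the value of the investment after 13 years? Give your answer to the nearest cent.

$93,902.87

Periodic rate = 10.7%/12 = 0.00891667; periods = 12·13 = 156.
A = 23,510·(1 + 0.107/12)^156 ≈ 23,510·3.9941671255 ≈ 93,902.8691.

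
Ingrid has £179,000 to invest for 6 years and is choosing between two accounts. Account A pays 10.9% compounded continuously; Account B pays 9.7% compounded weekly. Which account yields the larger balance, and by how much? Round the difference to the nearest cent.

Account A growth factor: e^(0.109·6) = e^0.654 ≈ 1.92321833711; balance ≈ 344,256.0823.
Account B growth factor: (1 + 0.097/52)^312 ≈ 1.78864410073; balance ≈ 320,167.2940.
Account A is larger by 24,088.7883.

Account A, by £24,088.79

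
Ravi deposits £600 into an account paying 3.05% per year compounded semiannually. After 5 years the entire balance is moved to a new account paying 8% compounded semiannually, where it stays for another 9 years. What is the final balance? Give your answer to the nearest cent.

£1,414.10

Phase 1: 600·(1 + 0.01525)^10 ≈ 698.0415.
Phase 2: 698.0415·(1 + 0.04)^18 ≈ 1,414.1040.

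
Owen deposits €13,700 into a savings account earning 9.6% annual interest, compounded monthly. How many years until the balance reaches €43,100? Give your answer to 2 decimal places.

11.99 years

(1 + 0.008)^(12t) = 43,100/13,700 = 3.146.
12t·ln(1 + 0.008) = ln(3.146); 12t = 1.1461/0.00796817 ≈ 143.8382.
t ≈ 11.9865 years.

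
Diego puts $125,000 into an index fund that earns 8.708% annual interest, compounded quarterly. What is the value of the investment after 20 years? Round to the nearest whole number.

Growth factor = (1 + 0.02177)^80 ≈ 5.60082216667.
A ≈ 125,000 × 5.60082216667 ≈ 700,102.7708.

$700,103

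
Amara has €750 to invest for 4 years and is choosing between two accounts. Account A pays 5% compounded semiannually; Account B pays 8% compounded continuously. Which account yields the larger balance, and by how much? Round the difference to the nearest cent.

Account B, by €119.04

A: (1 + 0.025)^8 ≈ 1.2184029, so 750 × 1.2184029 ≈ 913.8022.
B: e^(0.08·4) = e^0.32 ≈ 1.377127764, so 750 × 1.377127764 ≈ 1,032.8458.
Difference ≈ 119.0437 in favor of B.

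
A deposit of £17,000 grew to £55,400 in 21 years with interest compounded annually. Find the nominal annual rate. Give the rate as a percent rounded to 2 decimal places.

5.79%

(1 + r)^21 = 55,400/17,000 = 3.25882.
1 + r = 3.25882^(1/21) ≈ 1.057868, so r ≈ 0.057868.
r ≈ 5.78680%.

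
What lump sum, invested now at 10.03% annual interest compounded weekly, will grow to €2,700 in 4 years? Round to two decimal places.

Periodic rate = 10.03%/52 = 0.00192885; 208 periods.
P = 2,700/(1 + 0.1003/52)^208 ≈ 2,700/1.493038896 ≈ 1,808.3923.

€1,808.39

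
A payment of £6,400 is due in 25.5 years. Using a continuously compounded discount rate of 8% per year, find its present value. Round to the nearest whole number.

£832

P = A·e^(−rt) = 6,400·e^(−2.04).
e^(−2.04) ≈ 0.1300287109, so P ≈ 832.1837.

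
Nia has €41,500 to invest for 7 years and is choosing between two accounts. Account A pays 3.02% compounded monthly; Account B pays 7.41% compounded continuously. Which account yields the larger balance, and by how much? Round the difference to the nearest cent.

Account A growth factor: (1 + 0.0302/12)^84 ≈ 1.2350783802; balance ≈ 51,255.7528.
Account B growth factor: e^(0.0741·7) = e^0.5187 ≈ 1.6798424345; balance ≈ 69,713.4610.
Account B is larger by 18,457.7083.

Account B, by €18,457.71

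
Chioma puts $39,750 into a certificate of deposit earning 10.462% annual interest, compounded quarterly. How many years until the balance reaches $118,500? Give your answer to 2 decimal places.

10.58 years

We need (1 + 0.026155)^(4t) = 2.9811, so 4t = ln 2.9811 / ln 1.026155 ≈ 42.3065.
t ≈ 42.3065/4 = 10.5766 years.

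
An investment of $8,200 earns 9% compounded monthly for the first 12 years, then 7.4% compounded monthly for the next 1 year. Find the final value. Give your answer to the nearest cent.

$25,890.52

After 12 years at 9%: 8,200 × 2.9328367736 ≈ 24,049.2615.
Then 1 years at 7.4%: 24,049.2615 × 1.0765621473 ≈ 25,890.5246.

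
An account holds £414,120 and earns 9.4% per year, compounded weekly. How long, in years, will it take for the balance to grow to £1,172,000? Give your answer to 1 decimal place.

11.1 years

(1 + 0.00180769)^(52t) = 1,172,000/414,120 = 2.8301.
52t·ln(1 + 0.00180769) = ln(2.8301); 52t = 1.0403/0.00180606 ≈ 576.0113.
t ≈ 11.0771 years.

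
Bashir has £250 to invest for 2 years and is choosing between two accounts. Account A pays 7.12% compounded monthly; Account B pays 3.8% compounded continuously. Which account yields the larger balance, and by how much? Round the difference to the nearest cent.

A: (1 + 0.0712/12)^24 ≈ 1.15255269, so 250 × 1.15255269 ≈ 288.1382.
B: e^(0.038·2) = e^0.076 ≈ 1.07896257, so 250 × 1.07896257 ≈ 269.7406.
Difference ≈ 18.3975 in favor of A.

Account A, by £18.40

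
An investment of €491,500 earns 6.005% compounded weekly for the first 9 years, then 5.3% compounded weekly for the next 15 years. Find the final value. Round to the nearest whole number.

Phase 1: 491,500·(1 + 0.06005/52)^468 ≈ 843,533.9260.
Phase 2: 843,533.9260·(1 + 0.053/52)^780 ≈ 1,867,199.9833.

€1,867,200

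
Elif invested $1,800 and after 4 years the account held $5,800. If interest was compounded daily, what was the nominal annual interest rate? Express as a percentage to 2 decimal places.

The 1460-period growth factor is 5,800/1,800 = 3.22222.
r/365 = 3.22222^(1/1460) − 1 ≈ 0.00080174, so r ≈ 365·0.00080174 = 29.26351%.

29.26%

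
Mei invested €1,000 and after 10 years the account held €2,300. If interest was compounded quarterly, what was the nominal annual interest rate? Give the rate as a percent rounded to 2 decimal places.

8.42%

The 40-period growth factor is 2,300/1,000 = 2.3.
r/4 = 2.3^(1/40) − 1 ≈ 0.021041, so r ≈ 4·0.021041 = 8.41641%.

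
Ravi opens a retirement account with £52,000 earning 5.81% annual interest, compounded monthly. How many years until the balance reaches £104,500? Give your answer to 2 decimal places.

12.04 years

We need (1 + 0.00484167)^(12t) = 2.0096, so 12t = ln 2.0096 / ln 1.004842 ≈ 144.5022.
t ≈ 144.5022/12 = 12.0419 years.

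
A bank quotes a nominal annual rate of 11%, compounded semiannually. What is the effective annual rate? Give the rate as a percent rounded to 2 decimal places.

One year is 2 periods at 0.055 each: (1 + 0.055)^2 ≈ 1.113025.
EAR = 1.113025 − 1 ≈ 11.30250%.

11.30%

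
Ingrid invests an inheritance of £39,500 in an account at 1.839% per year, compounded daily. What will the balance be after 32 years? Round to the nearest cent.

Growth factor = (1 + 0.01839/365)^11680 ≈ 1.8012217338.
A ≈ 39,500 × 1.8012217338 ≈ 71,148.2585.

£71,148.26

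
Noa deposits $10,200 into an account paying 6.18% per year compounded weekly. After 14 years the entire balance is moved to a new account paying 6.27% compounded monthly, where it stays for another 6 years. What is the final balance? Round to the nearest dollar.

Phase 1: 10,200·(1 + 0.0618/52)^728 ≈ 24,217.4633.
Phase 2: 24,217.4633·(1 + 0.005225)^72 ≈ 35,243.9748.

$35,244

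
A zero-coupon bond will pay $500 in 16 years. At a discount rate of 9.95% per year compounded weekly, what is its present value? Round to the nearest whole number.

Periodic rate = 9.95%/52 = 0.00191346; 832 periods.
P = 500/(1 + 0.0995/52)^832 ≈ 500/4.90609753 ≈ 101.9140.

$102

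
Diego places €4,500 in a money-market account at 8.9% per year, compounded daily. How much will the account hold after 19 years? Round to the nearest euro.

Periodic rate = 8.9%/365 = 0.000243836; periods = 365·19 = 6935.
A = 4,500·(1 + 0.089/365)^6935 ≈ 4,500·5.4237847792 ≈ 24,407.0315.

€24,407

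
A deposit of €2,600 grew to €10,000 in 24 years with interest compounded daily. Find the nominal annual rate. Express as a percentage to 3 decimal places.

(1 + r/365)^8760 = 10,000/2,600 = 3.84615.
1 + r/365 = 3.84615^(1/8760) ≈ 1.000154, so r/365 ≈ 0.000153787.
r ≈ 365·0.000153787 = 5.61324%.

5.613%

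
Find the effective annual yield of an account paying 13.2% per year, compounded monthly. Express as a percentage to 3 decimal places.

14.029%

EAR = (1 + 13.2%/12)^12 − 1 = (1 + 0.011)^12 − 1.
(1 + 0.011)^12 ≈ 1.140286, so EAR ≈ 14.02862%.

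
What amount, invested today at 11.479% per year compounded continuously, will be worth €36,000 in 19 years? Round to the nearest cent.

€4,065.39

P = A·e^(−rt) = 36,000·e^(−2.18101).
e^(−2.18101) ≈ 0.11292741633, so P ≈ 4,065.3870.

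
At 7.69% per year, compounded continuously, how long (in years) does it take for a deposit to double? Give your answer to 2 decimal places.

e^(0.0769t) = 2, so 0.0769t = ln 2 ≈ 0.69315.
t ≈ 0.69315/0.0769 ≈ 9.0136.

9.01 years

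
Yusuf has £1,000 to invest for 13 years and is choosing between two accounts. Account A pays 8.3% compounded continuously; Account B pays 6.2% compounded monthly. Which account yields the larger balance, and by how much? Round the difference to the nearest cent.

Account A, by £707.44

Account A growth factor: e^(0.083·13) = e^1.079 ≈ 2.941736343; balance ≈ 2,941.7363.
Account B growth factor: (1 + 0.062/12)^156 ≈ 2.234293292; balance ≈ 2,234.2933.
Account A is larger by 707.4431.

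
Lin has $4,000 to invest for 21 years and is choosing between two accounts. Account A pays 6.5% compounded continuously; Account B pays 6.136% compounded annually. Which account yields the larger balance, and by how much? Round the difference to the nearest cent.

A: e^(0.065·21) = e^1.365 ≈ 3.915723052, so 4,000 × 3.915723052 ≈ 15,662.8922.
B: (1 + 0.06136)^21 ≈ 3.4923441856, so 4,000 × 3.4923441856 ≈ 13,969.3767.
Difference ≈ 1,693.5155 in favor of A.

Account A, by $1,693.52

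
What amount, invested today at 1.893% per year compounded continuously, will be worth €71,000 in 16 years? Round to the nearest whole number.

€52,447

P = A·e^(−rt) = 71,000·e^(−0.30288).
e^(−0.30288) ≈ 0.73868773358, so P ≈ 52,446.8291.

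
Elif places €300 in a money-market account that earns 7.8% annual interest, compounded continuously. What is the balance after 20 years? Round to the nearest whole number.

A = P·e^(rt) = 300·e^(0.078·20) = 300·e^1.56.
e^1.56 ≈ 4.758821245, so A ≈ 1,427.6464.

€1,428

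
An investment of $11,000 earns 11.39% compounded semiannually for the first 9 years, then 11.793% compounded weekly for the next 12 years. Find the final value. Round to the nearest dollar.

$122,539

After 9 years at 11.39%: 11,000 × 2.7100666737 ≈ 29,810.7334.
Then 12 years at 11.793%: 29,810.7334 × 4.11055358759 ≈ 122,538.6172.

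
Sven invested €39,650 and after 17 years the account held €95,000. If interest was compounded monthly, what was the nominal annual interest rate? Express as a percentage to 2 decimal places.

The 204-period growth factor is 95,000/39,650 = 2.39596.
r/12 = 2.39596^(1/204) − 1 ≈ 0.00429245, so r ≈ 12·0.00429245 = 5.15094%.

5.15%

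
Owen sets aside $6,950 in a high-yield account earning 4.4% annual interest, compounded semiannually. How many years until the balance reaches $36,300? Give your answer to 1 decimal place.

(1 + 0.022)^(2t) = 36,300/6,950 = 5.223.
2t·ln(1 + 0.022) = ln(5.223); 2t = 1.6531/0.0217615 ≈ 75.9634.
t ≈ 37.9817 years.

38.0 years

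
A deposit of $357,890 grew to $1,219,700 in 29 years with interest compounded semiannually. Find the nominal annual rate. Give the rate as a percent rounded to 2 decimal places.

4.27%

The 58-period growth factor is 1,219,700/357,890 = 3.40803.
r/2 = 3.40803^(1/58) − 1 ≈ 0.0213653, so r ≈ 2·0.0213653 = 4.27306%.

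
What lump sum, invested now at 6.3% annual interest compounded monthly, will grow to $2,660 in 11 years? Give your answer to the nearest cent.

Periodic rate = 6.3%/12 = 0.00525; 132 periods.
P = 2,660/(1 + 0.00525)^132 ≈ 2,660/1.996083912 ≈ 1,332.6093.

$1,332.61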